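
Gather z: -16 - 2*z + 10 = -2*z - 6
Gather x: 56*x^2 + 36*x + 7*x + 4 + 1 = 56*x^2 + 43*x + 5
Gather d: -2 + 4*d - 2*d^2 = -2*d^2 + 4*d - 2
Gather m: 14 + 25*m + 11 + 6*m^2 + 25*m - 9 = 6*m^2 + 50*m + 16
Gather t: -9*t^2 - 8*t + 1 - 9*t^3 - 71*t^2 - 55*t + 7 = -9*t^3 - 80*t^2 - 63*t + 8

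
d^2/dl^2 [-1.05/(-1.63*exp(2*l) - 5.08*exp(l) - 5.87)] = (1.05*(3.26*exp(l) + 5.08)*(6.52*exp(l) + 10.16)*exp(l) - (6.846*exp(l) + 5.334)*(1.63*exp(2*l) + 5.08*exp(l) + 5.87))*exp(l)/(1.63*exp(2*l) + 5.08*exp(l) + 5.87)^3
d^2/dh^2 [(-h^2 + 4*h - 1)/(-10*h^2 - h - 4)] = 2*(-410*h^3 + 180*h^2 + 510*h - 7)/(1000*h^6 + 300*h^5 + 1230*h^4 + 241*h^3 + 492*h^2 + 48*h + 64)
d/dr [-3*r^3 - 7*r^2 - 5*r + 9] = -9*r^2 - 14*r - 5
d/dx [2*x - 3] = 2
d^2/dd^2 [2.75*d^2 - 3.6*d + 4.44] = 5.50000000000000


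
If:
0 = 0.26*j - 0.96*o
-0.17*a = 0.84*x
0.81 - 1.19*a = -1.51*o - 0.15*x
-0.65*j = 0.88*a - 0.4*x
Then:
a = 0.44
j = -0.66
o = -0.18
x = -0.09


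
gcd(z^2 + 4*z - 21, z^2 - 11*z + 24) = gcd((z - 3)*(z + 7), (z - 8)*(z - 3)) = z - 3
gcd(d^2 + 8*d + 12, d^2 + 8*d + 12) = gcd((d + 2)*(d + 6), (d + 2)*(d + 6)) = d^2 + 8*d + 12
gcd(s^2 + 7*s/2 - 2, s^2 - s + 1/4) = s - 1/2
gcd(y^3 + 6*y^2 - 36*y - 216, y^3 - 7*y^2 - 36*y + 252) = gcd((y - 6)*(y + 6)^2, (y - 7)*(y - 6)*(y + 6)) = y^2 - 36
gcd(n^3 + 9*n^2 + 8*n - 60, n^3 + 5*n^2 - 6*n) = n + 6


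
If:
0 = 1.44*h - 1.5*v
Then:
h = 1.04166666666667*v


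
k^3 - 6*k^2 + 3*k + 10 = (k - 5)*(k - 2)*(k + 1)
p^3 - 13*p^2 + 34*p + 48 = (p - 8)*(p - 6)*(p + 1)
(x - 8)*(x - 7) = x^2 - 15*x + 56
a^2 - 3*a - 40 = (a - 8)*(a + 5)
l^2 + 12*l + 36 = (l + 6)^2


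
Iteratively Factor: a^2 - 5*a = (a)*(a - 5)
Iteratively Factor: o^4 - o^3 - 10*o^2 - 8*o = (o + 1)*(o^3 - 2*o^2 - 8*o) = o*(o + 1)*(o^2 - 2*o - 8) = o*(o + 1)*(o + 2)*(o - 4)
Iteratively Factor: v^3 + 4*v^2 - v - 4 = (v - 1)*(v^2 + 5*v + 4) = (v - 1)*(v + 4)*(v + 1)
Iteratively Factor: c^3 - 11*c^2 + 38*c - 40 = (c - 5)*(c^2 - 6*c + 8) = (c - 5)*(c - 2)*(c - 4)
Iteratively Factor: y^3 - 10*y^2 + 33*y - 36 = (y - 3)*(y^2 - 7*y + 12) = (y - 3)^2*(y - 4)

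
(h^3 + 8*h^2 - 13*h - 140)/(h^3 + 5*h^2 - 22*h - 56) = (h + 5)/(h + 2)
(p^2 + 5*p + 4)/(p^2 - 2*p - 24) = (p + 1)/(p - 6)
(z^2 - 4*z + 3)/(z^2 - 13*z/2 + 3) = 2*(z^2 - 4*z + 3)/(2*z^2 - 13*z + 6)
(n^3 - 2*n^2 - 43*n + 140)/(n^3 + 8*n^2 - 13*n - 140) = (n - 5)/(n + 5)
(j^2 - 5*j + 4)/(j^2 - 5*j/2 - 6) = 2*(j - 1)/(2*j + 3)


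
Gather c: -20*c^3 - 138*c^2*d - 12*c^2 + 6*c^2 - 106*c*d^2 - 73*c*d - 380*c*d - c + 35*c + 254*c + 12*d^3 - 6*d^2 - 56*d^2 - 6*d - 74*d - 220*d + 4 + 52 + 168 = -20*c^3 + c^2*(-138*d - 6) + c*(-106*d^2 - 453*d + 288) + 12*d^3 - 62*d^2 - 300*d + 224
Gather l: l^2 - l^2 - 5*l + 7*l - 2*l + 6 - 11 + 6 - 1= 0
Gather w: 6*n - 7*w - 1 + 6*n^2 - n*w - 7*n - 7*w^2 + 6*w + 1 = 6*n^2 - n - 7*w^2 + w*(-n - 1)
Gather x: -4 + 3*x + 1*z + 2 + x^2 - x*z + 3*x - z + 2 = x^2 + x*(6 - z)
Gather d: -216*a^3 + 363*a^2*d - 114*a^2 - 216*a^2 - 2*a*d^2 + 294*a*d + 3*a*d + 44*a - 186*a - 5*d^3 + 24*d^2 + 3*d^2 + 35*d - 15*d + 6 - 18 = -216*a^3 - 330*a^2 - 142*a - 5*d^3 + d^2*(27 - 2*a) + d*(363*a^2 + 297*a + 20) - 12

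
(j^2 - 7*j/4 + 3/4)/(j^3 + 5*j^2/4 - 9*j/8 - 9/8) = 2*(4*j - 3)/(8*j^2 + 18*j + 9)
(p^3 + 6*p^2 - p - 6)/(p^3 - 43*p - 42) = (p - 1)/(p - 7)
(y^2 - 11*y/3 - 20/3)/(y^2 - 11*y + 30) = (y + 4/3)/(y - 6)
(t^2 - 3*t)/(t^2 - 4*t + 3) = t/(t - 1)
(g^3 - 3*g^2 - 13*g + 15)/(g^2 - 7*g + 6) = (g^2 - 2*g - 15)/(g - 6)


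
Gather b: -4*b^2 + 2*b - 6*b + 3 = -4*b^2 - 4*b + 3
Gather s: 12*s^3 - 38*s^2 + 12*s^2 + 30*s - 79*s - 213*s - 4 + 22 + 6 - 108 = 12*s^3 - 26*s^2 - 262*s - 84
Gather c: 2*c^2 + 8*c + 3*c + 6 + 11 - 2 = 2*c^2 + 11*c + 15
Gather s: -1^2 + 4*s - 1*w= 4*s - w - 1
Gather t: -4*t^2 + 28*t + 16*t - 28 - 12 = -4*t^2 + 44*t - 40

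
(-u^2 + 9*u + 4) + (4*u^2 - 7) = 3*u^2 + 9*u - 3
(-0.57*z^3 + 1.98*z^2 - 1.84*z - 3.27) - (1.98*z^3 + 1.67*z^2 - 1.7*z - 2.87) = -2.55*z^3 + 0.31*z^2 - 0.14*z - 0.4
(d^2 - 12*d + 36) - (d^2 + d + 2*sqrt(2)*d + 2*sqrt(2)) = -13*d - 2*sqrt(2)*d - 2*sqrt(2) + 36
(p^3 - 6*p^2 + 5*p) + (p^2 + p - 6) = p^3 - 5*p^2 + 6*p - 6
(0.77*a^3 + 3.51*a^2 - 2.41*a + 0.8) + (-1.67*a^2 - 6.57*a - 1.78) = 0.77*a^3 + 1.84*a^2 - 8.98*a - 0.98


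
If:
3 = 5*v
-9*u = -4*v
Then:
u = 4/15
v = 3/5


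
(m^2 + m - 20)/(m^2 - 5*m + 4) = (m + 5)/(m - 1)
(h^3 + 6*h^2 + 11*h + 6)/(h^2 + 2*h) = h + 4 + 3/h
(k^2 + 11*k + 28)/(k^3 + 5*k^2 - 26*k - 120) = (k + 7)/(k^2 + k - 30)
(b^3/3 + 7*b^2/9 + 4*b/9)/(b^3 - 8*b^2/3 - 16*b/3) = (b + 1)/(3*(b - 4))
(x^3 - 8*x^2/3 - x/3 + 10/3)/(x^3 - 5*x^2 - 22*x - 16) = (3*x^2 - 11*x + 10)/(3*(x^2 - 6*x - 16))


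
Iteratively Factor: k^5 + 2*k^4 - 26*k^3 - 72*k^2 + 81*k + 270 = (k - 5)*(k^4 + 7*k^3 + 9*k^2 - 27*k - 54) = (k - 5)*(k + 3)*(k^3 + 4*k^2 - 3*k - 18) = (k - 5)*(k - 2)*(k + 3)*(k^2 + 6*k + 9) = (k - 5)*(k - 2)*(k + 3)^2*(k + 3)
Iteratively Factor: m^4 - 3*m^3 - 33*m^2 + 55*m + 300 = (m - 5)*(m^3 + 2*m^2 - 23*m - 60) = (m - 5)^2*(m^2 + 7*m + 12) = (m - 5)^2*(m + 4)*(m + 3)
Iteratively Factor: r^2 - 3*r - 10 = (r + 2)*(r - 5)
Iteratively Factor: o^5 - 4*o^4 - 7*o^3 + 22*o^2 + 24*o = (o + 1)*(o^4 - 5*o^3 - 2*o^2 + 24*o) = (o + 1)*(o + 2)*(o^3 - 7*o^2 + 12*o) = (o - 3)*(o + 1)*(o + 2)*(o^2 - 4*o) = o*(o - 3)*(o + 1)*(o + 2)*(o - 4)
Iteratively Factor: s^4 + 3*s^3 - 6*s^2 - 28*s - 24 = (s + 2)*(s^3 + s^2 - 8*s - 12) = (s + 2)^2*(s^2 - s - 6) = (s + 2)^3*(s - 3)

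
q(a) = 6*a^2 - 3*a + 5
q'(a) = 12*a - 3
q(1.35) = 11.88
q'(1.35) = 13.20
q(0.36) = 4.70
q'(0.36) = 1.32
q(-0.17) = 5.68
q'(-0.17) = -5.04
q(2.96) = 48.69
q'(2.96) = 32.52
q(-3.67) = 96.82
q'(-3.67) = -47.04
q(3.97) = 87.66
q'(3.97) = 44.64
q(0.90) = 7.16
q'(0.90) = 7.80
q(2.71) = 40.93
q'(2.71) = 29.52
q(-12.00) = 905.00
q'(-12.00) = -147.00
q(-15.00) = 1400.00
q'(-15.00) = -183.00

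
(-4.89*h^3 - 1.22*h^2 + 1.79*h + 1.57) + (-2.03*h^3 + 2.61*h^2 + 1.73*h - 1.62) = -6.92*h^3 + 1.39*h^2 + 3.52*h - 0.05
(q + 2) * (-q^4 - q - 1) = -q^5 - 2*q^4 - q^2 - 3*q - 2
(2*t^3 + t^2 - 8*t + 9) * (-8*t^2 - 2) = -16*t^5 - 8*t^4 + 60*t^3 - 74*t^2 + 16*t - 18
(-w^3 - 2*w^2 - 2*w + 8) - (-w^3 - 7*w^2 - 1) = 5*w^2 - 2*w + 9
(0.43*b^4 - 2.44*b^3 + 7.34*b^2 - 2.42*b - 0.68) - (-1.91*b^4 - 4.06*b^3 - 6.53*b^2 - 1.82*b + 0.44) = 2.34*b^4 + 1.62*b^3 + 13.87*b^2 - 0.6*b - 1.12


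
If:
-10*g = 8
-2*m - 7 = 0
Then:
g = -4/5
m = -7/2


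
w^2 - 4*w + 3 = (w - 3)*(w - 1)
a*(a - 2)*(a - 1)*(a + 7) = a^4 + 4*a^3 - 19*a^2 + 14*a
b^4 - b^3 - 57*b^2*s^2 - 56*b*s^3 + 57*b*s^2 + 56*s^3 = (b - 1)*(b - 8*s)*(b + s)*(b + 7*s)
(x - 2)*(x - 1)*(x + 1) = x^3 - 2*x^2 - x + 2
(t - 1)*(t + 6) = t^2 + 5*t - 6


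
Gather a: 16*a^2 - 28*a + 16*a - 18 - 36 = 16*a^2 - 12*a - 54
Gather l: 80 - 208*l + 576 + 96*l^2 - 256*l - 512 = 96*l^2 - 464*l + 144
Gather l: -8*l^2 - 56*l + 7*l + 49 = -8*l^2 - 49*l + 49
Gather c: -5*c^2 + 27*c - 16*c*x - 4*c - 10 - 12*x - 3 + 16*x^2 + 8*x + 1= -5*c^2 + c*(23 - 16*x) + 16*x^2 - 4*x - 12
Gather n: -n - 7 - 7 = -n - 14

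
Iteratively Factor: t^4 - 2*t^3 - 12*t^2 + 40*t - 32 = (t - 2)*(t^3 - 12*t + 16) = (t - 2)^2*(t^2 + 2*t - 8) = (t - 2)^3*(t + 4)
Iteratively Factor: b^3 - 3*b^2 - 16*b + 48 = (b - 3)*(b^2 - 16) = (b - 3)*(b + 4)*(b - 4)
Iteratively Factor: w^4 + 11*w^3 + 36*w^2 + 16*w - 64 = (w + 4)*(w^3 + 7*w^2 + 8*w - 16) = (w - 1)*(w + 4)*(w^2 + 8*w + 16) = (w - 1)*(w + 4)^2*(w + 4)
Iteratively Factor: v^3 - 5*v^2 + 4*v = (v - 4)*(v^2 - v) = v*(v - 4)*(v - 1)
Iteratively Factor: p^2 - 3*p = (p)*(p - 3)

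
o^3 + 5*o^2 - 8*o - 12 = (o - 2)*(o + 1)*(o + 6)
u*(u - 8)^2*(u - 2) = u^4 - 18*u^3 + 96*u^2 - 128*u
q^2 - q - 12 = (q - 4)*(q + 3)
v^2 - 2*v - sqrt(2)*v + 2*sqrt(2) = (v - 2)*(v - sqrt(2))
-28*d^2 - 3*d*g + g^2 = (-7*d + g)*(4*d + g)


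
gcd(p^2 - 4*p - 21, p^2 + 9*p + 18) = p + 3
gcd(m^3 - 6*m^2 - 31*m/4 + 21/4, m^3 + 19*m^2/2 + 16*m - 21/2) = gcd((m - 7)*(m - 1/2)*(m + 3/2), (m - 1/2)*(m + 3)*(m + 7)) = m - 1/2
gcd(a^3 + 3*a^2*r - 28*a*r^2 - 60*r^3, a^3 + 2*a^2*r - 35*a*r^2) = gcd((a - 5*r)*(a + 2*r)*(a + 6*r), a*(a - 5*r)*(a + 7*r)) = -a + 5*r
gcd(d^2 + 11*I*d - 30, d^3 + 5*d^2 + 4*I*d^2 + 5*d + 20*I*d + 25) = d + 5*I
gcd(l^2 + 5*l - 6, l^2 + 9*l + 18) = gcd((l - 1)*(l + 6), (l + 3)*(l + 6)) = l + 6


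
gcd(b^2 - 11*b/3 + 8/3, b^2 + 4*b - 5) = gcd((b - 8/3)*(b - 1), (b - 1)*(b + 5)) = b - 1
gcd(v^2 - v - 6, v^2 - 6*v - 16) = v + 2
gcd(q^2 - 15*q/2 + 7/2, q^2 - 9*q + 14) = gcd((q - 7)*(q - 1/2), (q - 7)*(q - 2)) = q - 7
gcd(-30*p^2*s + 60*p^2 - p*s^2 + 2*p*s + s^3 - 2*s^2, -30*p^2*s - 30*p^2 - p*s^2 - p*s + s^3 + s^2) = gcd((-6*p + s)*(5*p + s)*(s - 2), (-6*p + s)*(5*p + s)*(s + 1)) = 30*p^2 + p*s - s^2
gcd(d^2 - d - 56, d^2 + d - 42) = d + 7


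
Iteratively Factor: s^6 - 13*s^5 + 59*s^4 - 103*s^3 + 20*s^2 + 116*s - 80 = (s - 2)*(s^5 - 11*s^4 + 37*s^3 - 29*s^2 - 38*s + 40) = (s - 4)*(s - 2)*(s^4 - 7*s^3 + 9*s^2 + 7*s - 10) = (s - 4)*(s - 2)^2*(s^3 - 5*s^2 - s + 5) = (s - 4)*(s - 2)^2*(s + 1)*(s^2 - 6*s + 5) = (s - 4)*(s - 2)^2*(s - 1)*(s + 1)*(s - 5)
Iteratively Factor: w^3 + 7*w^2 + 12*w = (w + 3)*(w^2 + 4*w) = (w + 3)*(w + 4)*(w)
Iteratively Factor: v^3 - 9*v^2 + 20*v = (v - 4)*(v^2 - 5*v) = v*(v - 4)*(v - 5)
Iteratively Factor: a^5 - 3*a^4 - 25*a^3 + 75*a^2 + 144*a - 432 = (a - 4)*(a^4 + a^3 - 21*a^2 - 9*a + 108) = (a - 4)*(a - 3)*(a^3 + 4*a^2 - 9*a - 36) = (a - 4)*(a - 3)*(a + 4)*(a^2 - 9) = (a - 4)*(a - 3)*(a + 3)*(a + 4)*(a - 3)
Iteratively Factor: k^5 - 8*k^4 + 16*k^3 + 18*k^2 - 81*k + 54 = (k - 1)*(k^4 - 7*k^3 + 9*k^2 + 27*k - 54) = (k - 3)*(k - 1)*(k^3 - 4*k^2 - 3*k + 18) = (k - 3)*(k - 1)*(k + 2)*(k^2 - 6*k + 9) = (k - 3)^2*(k - 1)*(k + 2)*(k - 3)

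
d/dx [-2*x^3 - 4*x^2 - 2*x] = -6*x^2 - 8*x - 2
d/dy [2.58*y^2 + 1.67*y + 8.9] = 5.16*y + 1.67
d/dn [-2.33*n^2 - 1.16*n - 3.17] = -4.66*n - 1.16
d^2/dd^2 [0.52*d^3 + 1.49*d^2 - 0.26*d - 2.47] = 3.12*d + 2.98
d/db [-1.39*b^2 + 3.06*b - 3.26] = 3.06 - 2.78*b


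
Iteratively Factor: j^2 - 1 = (j + 1)*(j - 1)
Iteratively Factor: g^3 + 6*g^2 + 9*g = (g + 3)*(g^2 + 3*g) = g*(g + 3)*(g + 3)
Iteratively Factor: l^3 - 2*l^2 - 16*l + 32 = (l - 4)*(l^2 + 2*l - 8) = (l - 4)*(l - 2)*(l + 4)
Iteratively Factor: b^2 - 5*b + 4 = (b - 1)*(b - 4)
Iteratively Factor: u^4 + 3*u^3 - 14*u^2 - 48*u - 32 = (u - 4)*(u^3 + 7*u^2 + 14*u + 8) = (u - 4)*(u + 2)*(u^2 + 5*u + 4) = (u - 4)*(u + 1)*(u + 2)*(u + 4)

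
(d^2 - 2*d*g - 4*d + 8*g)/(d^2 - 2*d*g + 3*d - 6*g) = (d - 4)/(d + 3)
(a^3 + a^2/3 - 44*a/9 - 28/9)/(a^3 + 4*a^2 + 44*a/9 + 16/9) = (3*a - 7)/(3*a + 4)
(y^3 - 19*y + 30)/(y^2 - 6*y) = (y^3 - 19*y + 30)/(y*(y - 6))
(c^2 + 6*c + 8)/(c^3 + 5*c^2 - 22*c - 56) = (c + 4)/(c^2 + 3*c - 28)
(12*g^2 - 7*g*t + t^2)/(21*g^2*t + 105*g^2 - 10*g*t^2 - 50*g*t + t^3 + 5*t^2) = (-4*g + t)/(-7*g*t - 35*g + t^2 + 5*t)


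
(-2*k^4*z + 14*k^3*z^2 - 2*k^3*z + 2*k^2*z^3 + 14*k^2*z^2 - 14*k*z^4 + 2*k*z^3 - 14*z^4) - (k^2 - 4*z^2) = -2*k^4*z + 14*k^3*z^2 - 2*k^3*z + 2*k^2*z^3 + 14*k^2*z^2 - k^2 - 14*k*z^4 + 2*k*z^3 - 14*z^4 + 4*z^2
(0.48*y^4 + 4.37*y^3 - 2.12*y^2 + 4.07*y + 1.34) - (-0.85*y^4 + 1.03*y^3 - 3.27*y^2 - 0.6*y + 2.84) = 1.33*y^4 + 3.34*y^3 + 1.15*y^2 + 4.67*y - 1.5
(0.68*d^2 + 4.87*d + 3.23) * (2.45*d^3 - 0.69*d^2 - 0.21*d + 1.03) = 1.666*d^5 + 11.4623*d^4 + 4.4104*d^3 - 2.551*d^2 + 4.3378*d + 3.3269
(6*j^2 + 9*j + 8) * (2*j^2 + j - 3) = 12*j^4 + 24*j^3 + 7*j^2 - 19*j - 24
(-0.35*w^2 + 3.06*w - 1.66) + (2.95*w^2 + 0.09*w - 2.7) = 2.6*w^2 + 3.15*w - 4.36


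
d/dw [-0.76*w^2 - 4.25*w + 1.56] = -1.52*w - 4.25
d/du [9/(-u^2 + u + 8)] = 9*(2*u - 1)/(-u^2 + u + 8)^2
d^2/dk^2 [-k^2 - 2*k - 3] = -2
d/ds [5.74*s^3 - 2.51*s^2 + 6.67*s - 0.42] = 17.22*s^2 - 5.02*s + 6.67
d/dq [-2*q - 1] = -2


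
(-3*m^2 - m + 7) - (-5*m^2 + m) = 2*m^2 - 2*m + 7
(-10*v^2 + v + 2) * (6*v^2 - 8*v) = -60*v^4 + 86*v^3 + 4*v^2 - 16*v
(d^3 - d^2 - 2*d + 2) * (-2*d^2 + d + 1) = -2*d^5 + 3*d^4 + 4*d^3 - 7*d^2 + 2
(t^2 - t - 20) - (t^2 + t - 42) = 22 - 2*t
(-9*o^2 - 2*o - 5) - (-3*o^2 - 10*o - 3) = -6*o^2 + 8*o - 2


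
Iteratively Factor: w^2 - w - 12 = (w - 4)*(w + 3)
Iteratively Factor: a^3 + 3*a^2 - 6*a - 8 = (a + 4)*(a^2 - a - 2) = (a - 2)*(a + 4)*(a + 1)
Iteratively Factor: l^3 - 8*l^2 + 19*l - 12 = (l - 1)*(l^2 - 7*l + 12) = (l - 4)*(l - 1)*(l - 3)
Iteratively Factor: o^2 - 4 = (o + 2)*(o - 2)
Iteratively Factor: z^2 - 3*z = (z - 3)*(z)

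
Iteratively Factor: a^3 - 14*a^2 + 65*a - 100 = (a - 5)*(a^2 - 9*a + 20) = (a - 5)*(a - 4)*(a - 5)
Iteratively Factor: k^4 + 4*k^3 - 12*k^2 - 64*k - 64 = (k + 4)*(k^3 - 12*k - 16) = (k + 2)*(k + 4)*(k^2 - 2*k - 8) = (k + 2)^2*(k + 4)*(k - 4)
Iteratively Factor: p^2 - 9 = (p - 3)*(p + 3)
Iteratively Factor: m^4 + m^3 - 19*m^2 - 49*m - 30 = (m + 3)*(m^3 - 2*m^2 - 13*m - 10) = (m - 5)*(m + 3)*(m^2 + 3*m + 2) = (m - 5)*(m + 2)*(m + 3)*(m + 1)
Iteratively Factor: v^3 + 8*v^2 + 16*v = (v + 4)*(v^2 + 4*v) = v*(v + 4)*(v + 4)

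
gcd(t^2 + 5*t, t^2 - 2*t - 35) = t + 5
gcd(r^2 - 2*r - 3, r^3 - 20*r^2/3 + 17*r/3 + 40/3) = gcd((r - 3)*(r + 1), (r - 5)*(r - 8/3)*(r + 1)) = r + 1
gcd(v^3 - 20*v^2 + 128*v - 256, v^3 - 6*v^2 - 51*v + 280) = v - 8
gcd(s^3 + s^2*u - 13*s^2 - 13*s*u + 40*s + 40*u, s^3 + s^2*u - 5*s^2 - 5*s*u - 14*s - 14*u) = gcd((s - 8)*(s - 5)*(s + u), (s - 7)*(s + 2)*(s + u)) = s + u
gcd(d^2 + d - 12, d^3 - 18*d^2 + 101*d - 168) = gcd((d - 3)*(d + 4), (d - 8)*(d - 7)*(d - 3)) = d - 3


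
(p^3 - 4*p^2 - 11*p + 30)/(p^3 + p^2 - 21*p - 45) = (p - 2)/(p + 3)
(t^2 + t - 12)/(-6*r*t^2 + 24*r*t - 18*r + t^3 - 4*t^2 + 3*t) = (-t - 4)/(6*r*t - 6*r - t^2 + t)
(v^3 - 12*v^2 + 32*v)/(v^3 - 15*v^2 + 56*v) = (v - 4)/(v - 7)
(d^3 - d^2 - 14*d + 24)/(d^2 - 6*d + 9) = (d^2 + 2*d - 8)/(d - 3)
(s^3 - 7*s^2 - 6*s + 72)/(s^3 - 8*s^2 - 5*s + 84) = (s - 6)/(s - 7)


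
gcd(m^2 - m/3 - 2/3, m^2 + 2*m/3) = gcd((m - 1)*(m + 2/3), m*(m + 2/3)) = m + 2/3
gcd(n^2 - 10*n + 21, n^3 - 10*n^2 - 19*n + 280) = n - 7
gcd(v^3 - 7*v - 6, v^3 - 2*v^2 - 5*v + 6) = v^2 - v - 6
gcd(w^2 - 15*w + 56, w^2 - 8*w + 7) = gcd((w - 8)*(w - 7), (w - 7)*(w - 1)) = w - 7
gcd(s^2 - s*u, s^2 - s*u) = s^2 - s*u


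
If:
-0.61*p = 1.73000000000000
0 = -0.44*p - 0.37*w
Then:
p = -2.84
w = 3.37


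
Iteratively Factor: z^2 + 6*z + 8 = (z + 2)*(z + 4)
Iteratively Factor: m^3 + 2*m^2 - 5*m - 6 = (m + 1)*(m^2 + m - 6) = (m + 1)*(m + 3)*(m - 2)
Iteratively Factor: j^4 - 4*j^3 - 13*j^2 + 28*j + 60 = (j - 5)*(j^3 + j^2 - 8*j - 12) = (j - 5)*(j - 3)*(j^2 + 4*j + 4) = (j - 5)*(j - 3)*(j + 2)*(j + 2)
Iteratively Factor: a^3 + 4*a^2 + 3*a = (a + 1)*(a^2 + 3*a) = a*(a + 1)*(a + 3)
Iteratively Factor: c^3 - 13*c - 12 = (c + 1)*(c^2 - c - 12) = (c + 1)*(c + 3)*(c - 4)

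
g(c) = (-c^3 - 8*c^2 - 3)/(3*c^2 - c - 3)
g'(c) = (1 - 6*c)*(-c^3 - 8*c^2 - 3)/(3*c^2 - c - 3)^2 + (-3*c^2 - 16*c)/(3*c^2 - c - 3) = (c*(3*c + 16)*(-3*c^2 + c + 3) + (6*c - 1)*(c^3 + 8*c^2 + 3))/(-3*c^2 + c + 3)^2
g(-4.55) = -1.17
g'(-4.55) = -0.35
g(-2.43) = -2.09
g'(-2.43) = -0.67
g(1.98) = -6.21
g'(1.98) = 3.56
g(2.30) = -5.44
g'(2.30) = 1.60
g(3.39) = -4.77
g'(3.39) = 0.12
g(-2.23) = -2.24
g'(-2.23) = -0.81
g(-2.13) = -2.33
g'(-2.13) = -0.91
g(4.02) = -4.76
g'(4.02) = -0.07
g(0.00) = 1.00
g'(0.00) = -0.33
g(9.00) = -5.97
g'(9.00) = -0.30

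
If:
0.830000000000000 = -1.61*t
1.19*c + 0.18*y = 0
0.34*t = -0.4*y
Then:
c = -0.07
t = -0.52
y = 0.44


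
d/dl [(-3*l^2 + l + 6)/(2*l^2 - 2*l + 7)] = (4*l^2 - 66*l + 19)/(4*l^4 - 8*l^3 + 32*l^2 - 28*l + 49)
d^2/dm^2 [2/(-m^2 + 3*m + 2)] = 4*(-m^2 + 3*m + (2*m - 3)^2 + 2)/(-m^2 + 3*m + 2)^3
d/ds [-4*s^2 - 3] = -8*s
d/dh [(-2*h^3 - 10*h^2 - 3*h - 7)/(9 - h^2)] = (2*h^4 - 57*h^2 - 194*h - 27)/(h^4 - 18*h^2 + 81)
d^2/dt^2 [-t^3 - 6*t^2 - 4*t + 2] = -6*t - 12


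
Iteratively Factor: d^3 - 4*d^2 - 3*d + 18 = (d - 3)*(d^2 - d - 6) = (d - 3)*(d + 2)*(d - 3)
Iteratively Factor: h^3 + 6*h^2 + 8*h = (h + 2)*(h^2 + 4*h) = h*(h + 2)*(h + 4)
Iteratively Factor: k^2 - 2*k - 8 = (k - 4)*(k + 2)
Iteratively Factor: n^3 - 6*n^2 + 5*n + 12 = (n + 1)*(n^2 - 7*n + 12) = (n - 3)*(n + 1)*(n - 4)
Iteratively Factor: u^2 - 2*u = (u - 2)*(u)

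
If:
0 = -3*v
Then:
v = 0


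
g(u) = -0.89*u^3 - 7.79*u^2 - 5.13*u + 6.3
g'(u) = -2.67*u^2 - 15.58*u - 5.13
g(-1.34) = 1.33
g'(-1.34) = 10.95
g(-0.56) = 6.89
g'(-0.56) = 2.76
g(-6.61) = -43.12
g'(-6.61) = -18.80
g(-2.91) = -22.81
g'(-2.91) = 17.60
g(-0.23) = 7.08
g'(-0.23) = -1.69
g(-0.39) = 7.17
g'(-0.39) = 0.54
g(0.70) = -1.41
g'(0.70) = -17.34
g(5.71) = -442.67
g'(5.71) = -181.14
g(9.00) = -1319.67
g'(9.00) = -361.62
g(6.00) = -497.16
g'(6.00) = -194.73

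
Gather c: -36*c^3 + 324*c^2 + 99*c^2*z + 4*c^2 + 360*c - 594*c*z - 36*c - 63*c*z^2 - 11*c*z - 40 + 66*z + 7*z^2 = -36*c^3 + c^2*(99*z + 328) + c*(-63*z^2 - 605*z + 324) + 7*z^2 + 66*z - 40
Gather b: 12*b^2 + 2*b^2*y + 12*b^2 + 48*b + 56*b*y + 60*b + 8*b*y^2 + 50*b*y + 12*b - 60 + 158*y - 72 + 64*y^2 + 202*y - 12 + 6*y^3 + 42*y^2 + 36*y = b^2*(2*y + 24) + b*(8*y^2 + 106*y + 120) + 6*y^3 + 106*y^2 + 396*y - 144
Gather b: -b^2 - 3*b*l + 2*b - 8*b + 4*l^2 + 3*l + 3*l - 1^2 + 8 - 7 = -b^2 + b*(-3*l - 6) + 4*l^2 + 6*l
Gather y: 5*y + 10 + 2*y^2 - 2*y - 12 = 2*y^2 + 3*y - 2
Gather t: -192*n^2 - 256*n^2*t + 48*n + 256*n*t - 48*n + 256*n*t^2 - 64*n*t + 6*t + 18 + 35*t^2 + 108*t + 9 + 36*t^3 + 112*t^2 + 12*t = -192*n^2 + 36*t^3 + t^2*(256*n + 147) + t*(-256*n^2 + 192*n + 126) + 27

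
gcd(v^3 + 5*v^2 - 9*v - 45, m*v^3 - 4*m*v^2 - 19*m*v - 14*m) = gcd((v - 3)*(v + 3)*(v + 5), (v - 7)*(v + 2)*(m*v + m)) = 1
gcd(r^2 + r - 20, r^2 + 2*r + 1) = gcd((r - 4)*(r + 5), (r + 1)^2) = 1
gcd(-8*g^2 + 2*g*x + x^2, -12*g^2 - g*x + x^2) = 1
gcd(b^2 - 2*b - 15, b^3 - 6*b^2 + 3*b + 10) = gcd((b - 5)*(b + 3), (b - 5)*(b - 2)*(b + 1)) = b - 5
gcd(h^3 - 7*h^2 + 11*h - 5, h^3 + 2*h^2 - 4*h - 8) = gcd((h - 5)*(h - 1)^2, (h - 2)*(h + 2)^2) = 1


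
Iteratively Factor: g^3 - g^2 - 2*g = (g - 2)*(g^2 + g) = (g - 2)*(g + 1)*(g)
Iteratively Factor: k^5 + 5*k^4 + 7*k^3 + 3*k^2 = (k + 1)*(k^4 + 4*k^3 + 3*k^2) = (k + 1)*(k + 3)*(k^3 + k^2) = k*(k + 1)*(k + 3)*(k^2 + k) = k*(k + 1)^2*(k + 3)*(k)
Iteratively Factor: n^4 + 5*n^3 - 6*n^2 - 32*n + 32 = (n - 1)*(n^3 + 6*n^2 - 32) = (n - 2)*(n - 1)*(n^2 + 8*n + 16) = (n - 2)*(n - 1)*(n + 4)*(n + 4)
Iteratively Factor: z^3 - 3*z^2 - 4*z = (z - 4)*(z^2 + z) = (z - 4)*(z + 1)*(z)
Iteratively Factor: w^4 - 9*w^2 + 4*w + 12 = (w - 2)*(w^3 + 2*w^2 - 5*w - 6) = (w - 2)*(w + 3)*(w^2 - w - 2) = (w - 2)*(w + 1)*(w + 3)*(w - 2)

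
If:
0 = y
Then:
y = 0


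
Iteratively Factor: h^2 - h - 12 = (h - 4)*(h + 3)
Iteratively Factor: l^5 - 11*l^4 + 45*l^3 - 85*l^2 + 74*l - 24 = (l - 1)*(l^4 - 10*l^3 + 35*l^2 - 50*l + 24) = (l - 3)*(l - 1)*(l^3 - 7*l^2 + 14*l - 8) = (l - 3)*(l - 2)*(l - 1)*(l^2 - 5*l + 4) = (l - 3)*(l - 2)*(l - 1)^2*(l - 4)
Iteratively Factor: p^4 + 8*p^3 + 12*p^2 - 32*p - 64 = (p - 2)*(p^3 + 10*p^2 + 32*p + 32) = (p - 2)*(p + 2)*(p^2 + 8*p + 16) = (p - 2)*(p + 2)*(p + 4)*(p + 4)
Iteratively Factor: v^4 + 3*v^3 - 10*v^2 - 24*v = (v + 4)*(v^3 - v^2 - 6*v) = (v - 3)*(v + 4)*(v^2 + 2*v) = v*(v - 3)*(v + 4)*(v + 2)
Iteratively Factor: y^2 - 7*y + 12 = (y - 4)*(y - 3)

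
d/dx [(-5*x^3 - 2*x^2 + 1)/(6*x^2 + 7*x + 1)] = (-30*x^4 - 70*x^3 - 29*x^2 - 16*x - 7)/(36*x^4 + 84*x^3 + 61*x^2 + 14*x + 1)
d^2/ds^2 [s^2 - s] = 2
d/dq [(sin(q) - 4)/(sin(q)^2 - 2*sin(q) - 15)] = (8*sin(q) + cos(q)^2 - 24)*cos(q)/((sin(q) - 5)^2*(sin(q) + 3)^2)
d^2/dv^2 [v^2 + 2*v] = 2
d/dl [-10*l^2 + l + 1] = 1 - 20*l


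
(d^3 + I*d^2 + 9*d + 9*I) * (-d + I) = -d^4 - 10*d^2 - 9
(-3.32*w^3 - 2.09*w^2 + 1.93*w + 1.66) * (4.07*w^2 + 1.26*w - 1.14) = -13.5124*w^5 - 12.6895*w^4 + 9.0065*w^3 + 11.5706*w^2 - 0.1086*w - 1.8924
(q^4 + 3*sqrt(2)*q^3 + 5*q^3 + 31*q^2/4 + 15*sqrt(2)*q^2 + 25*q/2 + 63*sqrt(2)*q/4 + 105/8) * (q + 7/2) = q^5 + 3*sqrt(2)*q^4 + 17*q^4/2 + 101*q^3/4 + 51*sqrt(2)*q^3/2 + 317*q^2/8 + 273*sqrt(2)*q^2/4 + 455*q/8 + 441*sqrt(2)*q/8 + 735/16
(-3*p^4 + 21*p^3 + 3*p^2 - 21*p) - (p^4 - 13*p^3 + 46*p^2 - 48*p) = -4*p^4 + 34*p^3 - 43*p^2 + 27*p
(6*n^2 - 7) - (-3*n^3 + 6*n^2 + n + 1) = 3*n^3 - n - 8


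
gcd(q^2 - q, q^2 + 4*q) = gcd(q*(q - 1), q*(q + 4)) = q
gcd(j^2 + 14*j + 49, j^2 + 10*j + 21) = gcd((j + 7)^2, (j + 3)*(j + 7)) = j + 7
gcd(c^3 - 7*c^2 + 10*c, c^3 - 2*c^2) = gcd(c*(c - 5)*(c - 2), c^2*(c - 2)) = c^2 - 2*c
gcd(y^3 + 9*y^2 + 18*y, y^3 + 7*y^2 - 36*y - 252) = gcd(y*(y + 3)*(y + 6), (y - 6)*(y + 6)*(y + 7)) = y + 6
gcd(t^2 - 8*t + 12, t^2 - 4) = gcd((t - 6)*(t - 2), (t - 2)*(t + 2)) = t - 2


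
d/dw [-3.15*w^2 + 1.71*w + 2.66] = 1.71 - 6.3*w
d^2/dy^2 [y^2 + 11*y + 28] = 2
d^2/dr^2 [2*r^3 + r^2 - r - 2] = 12*r + 2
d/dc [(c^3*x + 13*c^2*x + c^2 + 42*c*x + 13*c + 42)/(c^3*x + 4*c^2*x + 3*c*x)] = (-9*c^4*x - c^4 - 78*c^3*x - 26*c^3 - 129*c^2*x - 175*c^2 - 336*c - 126)/(c^2*x*(c^4 + 8*c^3 + 22*c^2 + 24*c + 9))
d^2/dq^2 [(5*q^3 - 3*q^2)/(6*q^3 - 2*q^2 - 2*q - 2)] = 3*(-4*q^6 + 15*q^5 + 21*q^4 - 20*q^3 + 8*q^2 + 5*q - 1)/(27*q^9 - 27*q^8 - 18*q^7 - 10*q^6 + 24*q^5 + 12*q^4 + 2*q^3 - 6*q^2 - 3*q - 1)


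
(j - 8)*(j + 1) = j^2 - 7*j - 8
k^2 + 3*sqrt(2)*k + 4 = (k + sqrt(2))*(k + 2*sqrt(2))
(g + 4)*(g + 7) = g^2 + 11*g + 28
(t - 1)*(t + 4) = t^2 + 3*t - 4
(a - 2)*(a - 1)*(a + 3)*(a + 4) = a^4 + 4*a^3 - 7*a^2 - 22*a + 24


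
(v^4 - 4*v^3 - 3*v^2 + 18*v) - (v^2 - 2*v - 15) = v^4 - 4*v^3 - 4*v^2 + 20*v + 15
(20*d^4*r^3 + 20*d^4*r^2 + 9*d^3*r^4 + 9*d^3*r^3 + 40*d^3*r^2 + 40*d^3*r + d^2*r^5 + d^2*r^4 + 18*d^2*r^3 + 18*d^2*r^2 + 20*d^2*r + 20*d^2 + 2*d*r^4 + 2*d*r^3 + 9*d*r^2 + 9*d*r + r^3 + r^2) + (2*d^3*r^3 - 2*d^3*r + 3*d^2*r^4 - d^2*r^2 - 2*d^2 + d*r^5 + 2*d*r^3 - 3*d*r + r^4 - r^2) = 20*d^4*r^3 + 20*d^4*r^2 + 9*d^3*r^4 + 11*d^3*r^3 + 40*d^3*r^2 + 38*d^3*r + d^2*r^5 + 4*d^2*r^4 + 18*d^2*r^3 + 17*d^2*r^2 + 20*d^2*r + 18*d^2 + d*r^5 + 2*d*r^4 + 4*d*r^3 + 9*d*r^2 + 6*d*r + r^4 + r^3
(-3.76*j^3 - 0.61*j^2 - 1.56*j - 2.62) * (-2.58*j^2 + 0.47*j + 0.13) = 9.7008*j^5 - 0.1934*j^4 + 3.2493*j^3 + 5.9471*j^2 - 1.4342*j - 0.3406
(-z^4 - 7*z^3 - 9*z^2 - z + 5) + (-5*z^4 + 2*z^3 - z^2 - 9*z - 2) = -6*z^4 - 5*z^3 - 10*z^2 - 10*z + 3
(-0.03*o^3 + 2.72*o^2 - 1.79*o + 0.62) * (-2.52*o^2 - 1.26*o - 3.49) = 0.0756*o^5 - 6.8166*o^4 + 1.1883*o^3 - 8.7998*o^2 + 5.4659*o - 2.1638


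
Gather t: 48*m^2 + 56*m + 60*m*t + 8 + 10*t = 48*m^2 + 56*m + t*(60*m + 10) + 8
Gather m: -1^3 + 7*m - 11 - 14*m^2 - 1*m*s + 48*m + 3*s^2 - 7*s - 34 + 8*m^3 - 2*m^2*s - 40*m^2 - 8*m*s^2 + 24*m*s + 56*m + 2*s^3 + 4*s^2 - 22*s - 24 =8*m^3 + m^2*(-2*s - 54) + m*(-8*s^2 + 23*s + 111) + 2*s^3 + 7*s^2 - 29*s - 70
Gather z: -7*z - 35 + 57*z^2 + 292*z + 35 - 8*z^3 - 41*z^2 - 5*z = -8*z^3 + 16*z^2 + 280*z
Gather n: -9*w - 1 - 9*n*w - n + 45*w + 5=n*(-9*w - 1) + 36*w + 4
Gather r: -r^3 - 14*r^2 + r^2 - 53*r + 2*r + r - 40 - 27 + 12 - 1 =-r^3 - 13*r^2 - 50*r - 56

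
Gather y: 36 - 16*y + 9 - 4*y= 45 - 20*y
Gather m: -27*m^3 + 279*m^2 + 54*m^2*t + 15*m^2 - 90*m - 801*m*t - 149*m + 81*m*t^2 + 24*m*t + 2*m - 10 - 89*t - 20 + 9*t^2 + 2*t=-27*m^3 + m^2*(54*t + 294) + m*(81*t^2 - 777*t - 237) + 9*t^2 - 87*t - 30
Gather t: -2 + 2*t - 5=2*t - 7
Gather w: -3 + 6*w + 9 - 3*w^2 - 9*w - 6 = -3*w^2 - 3*w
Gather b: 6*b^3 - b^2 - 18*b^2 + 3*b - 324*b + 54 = 6*b^3 - 19*b^2 - 321*b + 54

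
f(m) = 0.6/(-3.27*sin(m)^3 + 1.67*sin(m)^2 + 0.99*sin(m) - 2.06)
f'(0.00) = -0.14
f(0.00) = -0.29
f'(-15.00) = -2.01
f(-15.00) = -0.55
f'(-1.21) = 1.71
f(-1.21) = 0.52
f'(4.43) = -0.93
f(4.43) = 0.42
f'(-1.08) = 7.31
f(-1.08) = 0.98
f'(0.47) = -0.11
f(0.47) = -0.38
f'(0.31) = -0.22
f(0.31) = -0.35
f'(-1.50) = 0.15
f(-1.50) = 0.32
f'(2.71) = 0.14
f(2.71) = -0.38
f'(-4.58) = -0.06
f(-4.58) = -0.23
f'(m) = 0.6*(9.81*sin(m)^2*cos(m) - 3.34*sin(m)*cos(m) - 0.99*cos(m))/(-3.27*sin(m)^3 + 1.67*sin(m)^2 + 0.99*sin(m) - 2.06)^2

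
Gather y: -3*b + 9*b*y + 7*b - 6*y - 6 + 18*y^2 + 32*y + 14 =4*b + 18*y^2 + y*(9*b + 26) + 8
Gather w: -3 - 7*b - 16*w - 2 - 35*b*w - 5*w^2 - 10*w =-7*b - 5*w^2 + w*(-35*b - 26) - 5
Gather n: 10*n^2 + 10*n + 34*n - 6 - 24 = 10*n^2 + 44*n - 30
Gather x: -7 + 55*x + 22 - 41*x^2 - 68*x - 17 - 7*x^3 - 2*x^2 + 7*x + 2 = -7*x^3 - 43*x^2 - 6*x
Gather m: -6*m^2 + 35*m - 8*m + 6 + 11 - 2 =-6*m^2 + 27*m + 15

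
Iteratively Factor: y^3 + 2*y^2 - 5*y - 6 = (y - 2)*(y^2 + 4*y + 3) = (y - 2)*(y + 3)*(y + 1)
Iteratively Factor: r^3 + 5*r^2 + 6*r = (r)*(r^2 + 5*r + 6) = r*(r + 3)*(r + 2)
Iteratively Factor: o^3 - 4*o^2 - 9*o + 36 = (o - 3)*(o^2 - o - 12) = (o - 4)*(o - 3)*(o + 3)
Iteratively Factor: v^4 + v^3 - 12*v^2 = (v)*(v^3 + v^2 - 12*v) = v*(v - 3)*(v^2 + 4*v) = v*(v - 3)*(v + 4)*(v)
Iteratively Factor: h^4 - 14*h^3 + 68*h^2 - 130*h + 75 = (h - 5)*(h^3 - 9*h^2 + 23*h - 15) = (h - 5)*(h - 3)*(h^2 - 6*h + 5) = (h - 5)^2*(h - 3)*(h - 1)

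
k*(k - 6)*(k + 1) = k^3 - 5*k^2 - 6*k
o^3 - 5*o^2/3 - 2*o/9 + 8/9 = (o - 4/3)*(o - 1)*(o + 2/3)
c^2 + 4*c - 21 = (c - 3)*(c + 7)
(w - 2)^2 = w^2 - 4*w + 4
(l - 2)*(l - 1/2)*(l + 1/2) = l^3 - 2*l^2 - l/4 + 1/2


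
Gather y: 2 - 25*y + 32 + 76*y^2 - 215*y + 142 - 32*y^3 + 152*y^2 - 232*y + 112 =-32*y^3 + 228*y^2 - 472*y + 288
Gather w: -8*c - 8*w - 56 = -8*c - 8*w - 56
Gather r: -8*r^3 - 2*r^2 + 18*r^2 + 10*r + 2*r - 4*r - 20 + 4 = -8*r^3 + 16*r^2 + 8*r - 16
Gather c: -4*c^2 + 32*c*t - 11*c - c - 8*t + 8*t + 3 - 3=-4*c^2 + c*(32*t - 12)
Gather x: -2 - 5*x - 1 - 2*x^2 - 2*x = -2*x^2 - 7*x - 3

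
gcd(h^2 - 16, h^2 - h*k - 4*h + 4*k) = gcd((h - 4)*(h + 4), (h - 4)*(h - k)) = h - 4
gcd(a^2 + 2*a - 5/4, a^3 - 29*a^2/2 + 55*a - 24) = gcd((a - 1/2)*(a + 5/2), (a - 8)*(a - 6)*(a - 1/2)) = a - 1/2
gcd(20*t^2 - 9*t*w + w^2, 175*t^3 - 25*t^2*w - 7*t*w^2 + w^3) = 5*t - w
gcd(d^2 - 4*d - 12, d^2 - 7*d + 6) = d - 6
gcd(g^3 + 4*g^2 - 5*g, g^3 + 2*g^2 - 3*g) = g^2 - g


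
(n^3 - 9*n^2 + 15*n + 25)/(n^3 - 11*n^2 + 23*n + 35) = (n - 5)/(n - 7)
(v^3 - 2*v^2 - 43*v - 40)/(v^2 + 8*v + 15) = (v^2 - 7*v - 8)/(v + 3)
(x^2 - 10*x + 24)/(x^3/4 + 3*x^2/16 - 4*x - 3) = 16*(x - 6)/(4*x^2 + 19*x + 12)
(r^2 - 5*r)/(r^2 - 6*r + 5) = r/(r - 1)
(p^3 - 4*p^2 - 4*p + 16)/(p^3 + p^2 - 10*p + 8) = (p^2 - 2*p - 8)/(p^2 + 3*p - 4)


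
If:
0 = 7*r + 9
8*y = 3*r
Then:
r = -9/7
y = -27/56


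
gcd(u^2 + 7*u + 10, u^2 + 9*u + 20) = u + 5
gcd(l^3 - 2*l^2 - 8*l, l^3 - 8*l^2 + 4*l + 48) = l^2 - 2*l - 8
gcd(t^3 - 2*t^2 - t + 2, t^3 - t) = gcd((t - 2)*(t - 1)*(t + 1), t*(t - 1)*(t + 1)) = t^2 - 1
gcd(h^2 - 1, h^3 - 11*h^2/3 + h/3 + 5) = h + 1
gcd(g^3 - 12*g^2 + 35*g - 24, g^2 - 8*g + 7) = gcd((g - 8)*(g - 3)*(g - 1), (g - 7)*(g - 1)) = g - 1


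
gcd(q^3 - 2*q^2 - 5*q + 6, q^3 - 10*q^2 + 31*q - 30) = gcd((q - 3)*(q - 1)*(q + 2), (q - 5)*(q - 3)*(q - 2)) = q - 3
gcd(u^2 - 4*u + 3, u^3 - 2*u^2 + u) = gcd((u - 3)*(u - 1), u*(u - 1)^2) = u - 1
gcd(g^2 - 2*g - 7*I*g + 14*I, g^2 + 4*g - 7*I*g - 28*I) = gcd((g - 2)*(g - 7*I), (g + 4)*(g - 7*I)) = g - 7*I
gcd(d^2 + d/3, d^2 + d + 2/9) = d + 1/3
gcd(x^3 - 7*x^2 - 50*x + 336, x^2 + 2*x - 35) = x + 7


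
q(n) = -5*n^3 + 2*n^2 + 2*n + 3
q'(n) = -15*n^2 + 4*n + 2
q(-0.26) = 2.70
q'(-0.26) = -0.05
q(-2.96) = 144.27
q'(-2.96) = -141.26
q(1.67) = -11.37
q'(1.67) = -33.15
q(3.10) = -120.54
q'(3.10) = -129.75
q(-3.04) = 155.88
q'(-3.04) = -148.78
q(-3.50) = 234.88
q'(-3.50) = -195.75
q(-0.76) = 4.83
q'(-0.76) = -9.70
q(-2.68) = 108.25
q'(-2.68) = -116.46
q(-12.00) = 8907.00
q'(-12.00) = -2206.00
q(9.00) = -3462.00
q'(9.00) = -1177.00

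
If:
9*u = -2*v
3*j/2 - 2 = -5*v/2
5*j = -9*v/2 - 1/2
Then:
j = -41/23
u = -86/207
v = 43/23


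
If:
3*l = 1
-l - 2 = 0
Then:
No Solution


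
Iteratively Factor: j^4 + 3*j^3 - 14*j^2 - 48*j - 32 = (j + 1)*(j^3 + 2*j^2 - 16*j - 32) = (j - 4)*(j + 1)*(j^2 + 6*j + 8) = (j - 4)*(j + 1)*(j + 2)*(j + 4)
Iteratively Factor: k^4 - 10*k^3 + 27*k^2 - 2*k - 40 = (k - 5)*(k^3 - 5*k^2 + 2*k + 8) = (k - 5)*(k - 2)*(k^2 - 3*k - 4) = (k - 5)*(k - 4)*(k - 2)*(k + 1)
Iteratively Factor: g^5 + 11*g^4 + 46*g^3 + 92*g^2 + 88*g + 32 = (g + 2)*(g^4 + 9*g^3 + 28*g^2 + 36*g + 16) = (g + 2)^2*(g^3 + 7*g^2 + 14*g + 8) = (g + 2)^2*(g + 4)*(g^2 + 3*g + 2) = (g + 1)*(g + 2)^2*(g + 4)*(g + 2)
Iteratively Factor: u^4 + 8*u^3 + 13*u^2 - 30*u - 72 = (u + 3)*(u^3 + 5*u^2 - 2*u - 24) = (u + 3)*(u + 4)*(u^2 + u - 6) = (u + 3)^2*(u + 4)*(u - 2)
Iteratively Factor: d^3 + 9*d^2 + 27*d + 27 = (d + 3)*(d^2 + 6*d + 9) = (d + 3)^2*(d + 3)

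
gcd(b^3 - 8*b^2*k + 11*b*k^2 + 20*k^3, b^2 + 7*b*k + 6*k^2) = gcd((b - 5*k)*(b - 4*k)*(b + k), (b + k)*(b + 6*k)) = b + k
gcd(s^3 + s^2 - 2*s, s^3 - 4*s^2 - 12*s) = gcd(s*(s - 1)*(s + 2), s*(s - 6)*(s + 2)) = s^2 + 2*s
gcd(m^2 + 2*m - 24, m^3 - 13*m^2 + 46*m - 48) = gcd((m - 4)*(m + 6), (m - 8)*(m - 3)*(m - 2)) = 1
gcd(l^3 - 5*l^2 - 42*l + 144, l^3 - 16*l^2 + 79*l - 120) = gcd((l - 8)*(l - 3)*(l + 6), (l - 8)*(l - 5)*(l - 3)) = l^2 - 11*l + 24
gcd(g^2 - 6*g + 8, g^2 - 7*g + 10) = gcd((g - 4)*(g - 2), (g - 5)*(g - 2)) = g - 2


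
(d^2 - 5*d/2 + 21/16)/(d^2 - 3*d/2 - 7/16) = (4*d - 3)/(4*d + 1)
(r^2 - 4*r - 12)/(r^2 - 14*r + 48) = (r + 2)/(r - 8)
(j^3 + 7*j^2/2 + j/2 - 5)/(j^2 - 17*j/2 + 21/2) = (2*j^3 + 7*j^2 + j - 10)/(2*j^2 - 17*j + 21)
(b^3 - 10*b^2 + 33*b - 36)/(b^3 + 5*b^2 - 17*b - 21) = (b^2 - 7*b + 12)/(b^2 + 8*b + 7)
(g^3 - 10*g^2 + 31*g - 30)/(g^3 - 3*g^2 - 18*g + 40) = (g - 3)/(g + 4)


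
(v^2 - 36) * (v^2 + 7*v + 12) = v^4 + 7*v^3 - 24*v^2 - 252*v - 432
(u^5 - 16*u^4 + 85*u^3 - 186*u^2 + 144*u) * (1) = u^5 - 16*u^4 + 85*u^3 - 186*u^2 + 144*u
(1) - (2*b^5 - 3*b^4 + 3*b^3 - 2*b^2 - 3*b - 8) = -2*b^5 + 3*b^4 - 3*b^3 + 2*b^2 + 3*b + 9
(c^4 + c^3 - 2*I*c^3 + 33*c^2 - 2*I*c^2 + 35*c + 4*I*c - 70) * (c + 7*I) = c^5 + c^4 + 5*I*c^4 + 47*c^3 + 5*I*c^3 + 49*c^2 + 235*I*c^2 - 98*c + 245*I*c - 490*I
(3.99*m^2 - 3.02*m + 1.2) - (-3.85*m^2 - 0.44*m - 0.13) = 7.84*m^2 - 2.58*m + 1.33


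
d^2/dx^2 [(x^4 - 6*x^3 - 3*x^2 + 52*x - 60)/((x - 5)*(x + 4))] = 2*(x^3 + 12*x^2 + 48*x + 28)/(x^3 + 12*x^2 + 48*x + 64)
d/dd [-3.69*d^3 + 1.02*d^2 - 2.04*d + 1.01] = -11.07*d^2 + 2.04*d - 2.04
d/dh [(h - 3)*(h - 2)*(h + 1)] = 3*h^2 - 8*h + 1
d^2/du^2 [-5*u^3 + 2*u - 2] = -30*u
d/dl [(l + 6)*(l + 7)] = 2*l + 13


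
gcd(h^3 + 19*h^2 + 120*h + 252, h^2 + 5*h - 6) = h + 6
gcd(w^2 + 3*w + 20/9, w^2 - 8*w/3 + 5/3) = 1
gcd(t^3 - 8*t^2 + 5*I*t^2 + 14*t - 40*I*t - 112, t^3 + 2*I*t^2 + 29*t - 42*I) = t^2 + 5*I*t + 14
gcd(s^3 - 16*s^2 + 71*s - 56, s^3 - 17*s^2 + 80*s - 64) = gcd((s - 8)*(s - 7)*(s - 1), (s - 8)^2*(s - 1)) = s^2 - 9*s + 8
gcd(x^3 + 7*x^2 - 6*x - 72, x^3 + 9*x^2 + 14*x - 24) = x^2 + 10*x + 24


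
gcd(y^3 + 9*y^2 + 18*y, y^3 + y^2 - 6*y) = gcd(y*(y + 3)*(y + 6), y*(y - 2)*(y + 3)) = y^2 + 3*y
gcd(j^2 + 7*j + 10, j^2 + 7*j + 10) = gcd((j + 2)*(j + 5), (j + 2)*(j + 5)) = j^2 + 7*j + 10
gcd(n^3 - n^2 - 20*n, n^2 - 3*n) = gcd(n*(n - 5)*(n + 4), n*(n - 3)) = n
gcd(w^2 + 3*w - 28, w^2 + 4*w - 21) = w + 7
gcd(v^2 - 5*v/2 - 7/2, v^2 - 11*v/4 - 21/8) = v - 7/2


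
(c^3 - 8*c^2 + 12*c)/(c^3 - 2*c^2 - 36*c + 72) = c/(c + 6)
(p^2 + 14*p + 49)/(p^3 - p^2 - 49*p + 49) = (p + 7)/(p^2 - 8*p + 7)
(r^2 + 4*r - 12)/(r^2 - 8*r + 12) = (r + 6)/(r - 6)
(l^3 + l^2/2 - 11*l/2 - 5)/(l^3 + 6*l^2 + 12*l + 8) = (2*l^2 - 3*l - 5)/(2*(l^2 + 4*l + 4))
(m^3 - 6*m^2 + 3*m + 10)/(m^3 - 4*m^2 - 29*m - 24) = (m^2 - 7*m + 10)/(m^2 - 5*m - 24)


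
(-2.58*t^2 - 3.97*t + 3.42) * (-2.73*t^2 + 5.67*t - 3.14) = 7.0434*t^4 - 3.7905*t^3 - 23.7453*t^2 + 31.8572*t - 10.7388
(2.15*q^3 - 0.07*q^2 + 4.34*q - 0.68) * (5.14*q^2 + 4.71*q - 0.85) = 11.051*q^5 + 9.7667*q^4 + 20.1504*q^3 + 17.0057*q^2 - 6.8918*q + 0.578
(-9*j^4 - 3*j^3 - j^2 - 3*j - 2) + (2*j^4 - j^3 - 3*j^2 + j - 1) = -7*j^4 - 4*j^3 - 4*j^2 - 2*j - 3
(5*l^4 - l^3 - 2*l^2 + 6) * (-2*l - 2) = -10*l^5 - 8*l^4 + 6*l^3 + 4*l^2 - 12*l - 12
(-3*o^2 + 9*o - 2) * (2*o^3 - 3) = -6*o^5 + 18*o^4 - 4*o^3 + 9*o^2 - 27*o + 6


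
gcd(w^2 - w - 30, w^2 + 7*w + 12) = 1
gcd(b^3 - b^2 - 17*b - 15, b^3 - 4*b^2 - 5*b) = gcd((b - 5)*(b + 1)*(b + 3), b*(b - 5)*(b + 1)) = b^2 - 4*b - 5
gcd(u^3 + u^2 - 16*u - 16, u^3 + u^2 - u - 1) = u + 1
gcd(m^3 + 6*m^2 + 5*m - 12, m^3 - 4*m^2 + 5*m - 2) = m - 1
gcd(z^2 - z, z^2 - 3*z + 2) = z - 1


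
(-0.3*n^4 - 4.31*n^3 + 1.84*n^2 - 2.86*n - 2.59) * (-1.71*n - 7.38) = 0.513*n^5 + 9.5841*n^4 + 28.6614*n^3 - 8.6886*n^2 + 25.5357*n + 19.1142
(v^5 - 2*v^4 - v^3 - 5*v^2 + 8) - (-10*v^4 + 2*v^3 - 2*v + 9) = v^5 + 8*v^4 - 3*v^3 - 5*v^2 + 2*v - 1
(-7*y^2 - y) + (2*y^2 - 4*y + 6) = -5*y^2 - 5*y + 6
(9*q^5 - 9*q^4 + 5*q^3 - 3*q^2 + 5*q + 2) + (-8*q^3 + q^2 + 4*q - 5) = 9*q^5 - 9*q^4 - 3*q^3 - 2*q^2 + 9*q - 3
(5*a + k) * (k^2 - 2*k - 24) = 5*a*k^2 - 10*a*k - 120*a + k^3 - 2*k^2 - 24*k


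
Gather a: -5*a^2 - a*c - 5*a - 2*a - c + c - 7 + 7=-5*a^2 + a*(-c - 7)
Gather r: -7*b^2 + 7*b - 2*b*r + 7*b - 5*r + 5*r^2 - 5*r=-7*b^2 + 14*b + 5*r^2 + r*(-2*b - 10)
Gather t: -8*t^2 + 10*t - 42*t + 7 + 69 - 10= -8*t^2 - 32*t + 66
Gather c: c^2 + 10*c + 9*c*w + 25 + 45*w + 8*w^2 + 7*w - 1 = c^2 + c*(9*w + 10) + 8*w^2 + 52*w + 24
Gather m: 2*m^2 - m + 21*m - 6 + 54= 2*m^2 + 20*m + 48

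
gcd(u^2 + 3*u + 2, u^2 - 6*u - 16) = u + 2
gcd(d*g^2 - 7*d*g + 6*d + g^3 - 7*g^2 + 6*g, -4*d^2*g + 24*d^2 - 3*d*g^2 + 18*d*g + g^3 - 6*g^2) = d*g - 6*d + g^2 - 6*g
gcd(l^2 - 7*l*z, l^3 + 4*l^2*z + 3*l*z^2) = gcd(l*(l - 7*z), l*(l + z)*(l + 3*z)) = l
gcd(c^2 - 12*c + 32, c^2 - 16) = c - 4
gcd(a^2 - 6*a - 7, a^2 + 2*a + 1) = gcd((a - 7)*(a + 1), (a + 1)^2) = a + 1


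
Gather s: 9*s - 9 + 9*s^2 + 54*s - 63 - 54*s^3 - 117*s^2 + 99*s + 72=-54*s^3 - 108*s^2 + 162*s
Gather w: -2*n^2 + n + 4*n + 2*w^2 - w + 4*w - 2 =-2*n^2 + 5*n + 2*w^2 + 3*w - 2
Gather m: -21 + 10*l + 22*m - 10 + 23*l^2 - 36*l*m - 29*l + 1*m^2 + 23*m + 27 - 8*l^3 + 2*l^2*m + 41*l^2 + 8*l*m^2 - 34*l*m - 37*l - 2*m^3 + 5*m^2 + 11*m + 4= -8*l^3 + 64*l^2 - 56*l - 2*m^3 + m^2*(8*l + 6) + m*(2*l^2 - 70*l + 56)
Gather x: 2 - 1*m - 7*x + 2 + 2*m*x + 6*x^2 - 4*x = -m + 6*x^2 + x*(2*m - 11) + 4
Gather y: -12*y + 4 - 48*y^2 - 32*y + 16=-48*y^2 - 44*y + 20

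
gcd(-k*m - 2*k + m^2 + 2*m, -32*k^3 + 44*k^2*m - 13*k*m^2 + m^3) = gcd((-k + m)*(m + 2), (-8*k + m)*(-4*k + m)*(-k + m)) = k - m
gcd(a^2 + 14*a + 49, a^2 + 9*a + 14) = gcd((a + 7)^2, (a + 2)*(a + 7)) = a + 7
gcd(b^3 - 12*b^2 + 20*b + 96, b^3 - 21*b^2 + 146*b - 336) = b^2 - 14*b + 48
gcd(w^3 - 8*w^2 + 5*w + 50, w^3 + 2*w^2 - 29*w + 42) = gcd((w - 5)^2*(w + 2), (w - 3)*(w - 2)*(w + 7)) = 1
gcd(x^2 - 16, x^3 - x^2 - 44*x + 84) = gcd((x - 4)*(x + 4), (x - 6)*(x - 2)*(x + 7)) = 1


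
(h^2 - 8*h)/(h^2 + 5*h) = (h - 8)/(h + 5)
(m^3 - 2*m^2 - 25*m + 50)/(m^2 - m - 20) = (m^2 + 3*m - 10)/(m + 4)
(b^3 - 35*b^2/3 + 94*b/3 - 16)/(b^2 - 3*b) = b - 26/3 + 16/(3*b)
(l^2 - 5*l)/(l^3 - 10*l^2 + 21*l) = (l - 5)/(l^2 - 10*l + 21)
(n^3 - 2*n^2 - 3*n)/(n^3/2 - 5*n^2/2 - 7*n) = 2*(-n^2 + 2*n + 3)/(-n^2 + 5*n + 14)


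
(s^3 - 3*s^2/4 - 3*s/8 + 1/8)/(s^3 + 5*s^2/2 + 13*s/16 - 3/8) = 2*(2*s^2 - s - 1)/(4*s^2 + 11*s + 6)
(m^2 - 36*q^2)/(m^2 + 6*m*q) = (m - 6*q)/m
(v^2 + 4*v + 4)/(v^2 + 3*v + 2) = (v + 2)/(v + 1)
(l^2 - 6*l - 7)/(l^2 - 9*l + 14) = (l + 1)/(l - 2)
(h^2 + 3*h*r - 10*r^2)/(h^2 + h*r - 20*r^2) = (-h + 2*r)/(-h + 4*r)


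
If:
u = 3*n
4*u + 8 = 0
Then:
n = -2/3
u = -2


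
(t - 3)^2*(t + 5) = t^3 - t^2 - 21*t + 45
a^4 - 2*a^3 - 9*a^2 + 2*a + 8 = (a - 4)*(a - 1)*(a + 1)*(a + 2)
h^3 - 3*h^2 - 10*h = h*(h - 5)*(h + 2)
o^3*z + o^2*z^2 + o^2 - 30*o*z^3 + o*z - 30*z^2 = (o - 5*z)*(o + 6*z)*(o*z + 1)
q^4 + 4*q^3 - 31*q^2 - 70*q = q*(q - 5)*(q + 2)*(q + 7)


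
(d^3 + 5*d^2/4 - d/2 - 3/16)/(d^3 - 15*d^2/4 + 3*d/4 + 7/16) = (2*d + 3)/(2*d - 7)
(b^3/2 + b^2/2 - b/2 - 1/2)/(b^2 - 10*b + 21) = (b^3 + b^2 - b - 1)/(2*(b^2 - 10*b + 21))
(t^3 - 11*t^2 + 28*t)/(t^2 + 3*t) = (t^2 - 11*t + 28)/(t + 3)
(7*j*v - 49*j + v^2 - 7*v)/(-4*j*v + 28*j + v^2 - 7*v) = (7*j + v)/(-4*j + v)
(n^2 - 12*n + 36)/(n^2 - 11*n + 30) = (n - 6)/(n - 5)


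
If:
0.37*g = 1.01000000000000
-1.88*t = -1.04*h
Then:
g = 2.73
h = 1.80769230769231*t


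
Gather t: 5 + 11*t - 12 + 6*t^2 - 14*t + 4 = 6*t^2 - 3*t - 3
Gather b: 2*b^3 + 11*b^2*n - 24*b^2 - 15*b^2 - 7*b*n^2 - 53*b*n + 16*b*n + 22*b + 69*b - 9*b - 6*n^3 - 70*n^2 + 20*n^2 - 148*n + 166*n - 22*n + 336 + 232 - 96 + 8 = 2*b^3 + b^2*(11*n - 39) + b*(-7*n^2 - 37*n + 82) - 6*n^3 - 50*n^2 - 4*n + 480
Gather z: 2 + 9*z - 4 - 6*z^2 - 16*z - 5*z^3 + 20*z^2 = -5*z^3 + 14*z^2 - 7*z - 2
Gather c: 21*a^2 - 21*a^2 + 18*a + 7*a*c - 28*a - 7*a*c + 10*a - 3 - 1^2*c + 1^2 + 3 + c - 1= 0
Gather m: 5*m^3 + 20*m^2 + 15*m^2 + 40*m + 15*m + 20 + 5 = 5*m^3 + 35*m^2 + 55*m + 25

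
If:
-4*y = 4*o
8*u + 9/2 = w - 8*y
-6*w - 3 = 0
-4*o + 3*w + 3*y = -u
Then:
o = -17/48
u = -47/48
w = -1/2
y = 17/48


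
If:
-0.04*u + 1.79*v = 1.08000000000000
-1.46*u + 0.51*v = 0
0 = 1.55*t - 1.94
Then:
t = 1.25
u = 0.21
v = 0.61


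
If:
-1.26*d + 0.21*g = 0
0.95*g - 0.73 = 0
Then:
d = 0.13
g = 0.77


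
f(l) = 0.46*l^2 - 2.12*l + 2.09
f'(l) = 0.92*l - 2.12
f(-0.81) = 4.11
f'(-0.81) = -2.87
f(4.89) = 2.72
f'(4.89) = 2.38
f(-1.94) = 7.93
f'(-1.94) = -3.90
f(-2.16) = 8.82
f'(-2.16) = -4.11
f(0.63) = 0.94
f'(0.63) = -1.54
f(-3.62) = 15.79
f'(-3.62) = -5.45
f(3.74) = 0.60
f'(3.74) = 1.32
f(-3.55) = 15.41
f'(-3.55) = -5.39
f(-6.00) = 31.37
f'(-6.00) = -7.64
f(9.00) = 20.27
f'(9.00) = 6.16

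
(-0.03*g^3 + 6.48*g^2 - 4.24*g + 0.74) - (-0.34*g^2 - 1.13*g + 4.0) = -0.03*g^3 + 6.82*g^2 - 3.11*g - 3.26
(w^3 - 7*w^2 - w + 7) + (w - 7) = w^3 - 7*w^2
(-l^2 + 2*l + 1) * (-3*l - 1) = 3*l^3 - 5*l^2 - 5*l - 1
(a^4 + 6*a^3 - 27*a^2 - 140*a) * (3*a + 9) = 3*a^5 + 27*a^4 - 27*a^3 - 663*a^2 - 1260*a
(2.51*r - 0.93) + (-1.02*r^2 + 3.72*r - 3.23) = -1.02*r^2 + 6.23*r - 4.16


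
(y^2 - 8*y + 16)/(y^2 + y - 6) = (y^2 - 8*y + 16)/(y^2 + y - 6)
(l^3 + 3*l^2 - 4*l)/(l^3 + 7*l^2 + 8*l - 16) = l/(l + 4)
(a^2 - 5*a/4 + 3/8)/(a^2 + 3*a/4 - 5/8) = (4*a - 3)/(4*a + 5)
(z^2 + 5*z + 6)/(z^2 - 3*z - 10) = (z + 3)/(z - 5)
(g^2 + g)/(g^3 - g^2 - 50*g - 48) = g/(g^2 - 2*g - 48)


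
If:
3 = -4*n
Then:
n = -3/4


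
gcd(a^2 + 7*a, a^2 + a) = a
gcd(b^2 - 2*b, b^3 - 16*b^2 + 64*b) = b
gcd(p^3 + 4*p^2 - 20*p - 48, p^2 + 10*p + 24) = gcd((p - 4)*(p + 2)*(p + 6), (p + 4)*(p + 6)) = p + 6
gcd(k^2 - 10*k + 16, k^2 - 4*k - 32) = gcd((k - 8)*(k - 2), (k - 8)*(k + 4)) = k - 8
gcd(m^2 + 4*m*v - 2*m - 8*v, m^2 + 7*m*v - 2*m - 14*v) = m - 2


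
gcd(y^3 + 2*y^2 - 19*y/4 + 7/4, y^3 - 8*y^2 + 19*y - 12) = y - 1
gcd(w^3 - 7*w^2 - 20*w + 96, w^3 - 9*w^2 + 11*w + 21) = w - 3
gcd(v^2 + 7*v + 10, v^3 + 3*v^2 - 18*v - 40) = v^2 + 7*v + 10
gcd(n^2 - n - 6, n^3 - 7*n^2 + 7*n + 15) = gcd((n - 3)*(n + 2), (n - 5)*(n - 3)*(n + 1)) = n - 3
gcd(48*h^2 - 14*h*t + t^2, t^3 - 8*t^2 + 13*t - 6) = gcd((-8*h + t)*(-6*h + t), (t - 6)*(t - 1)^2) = 1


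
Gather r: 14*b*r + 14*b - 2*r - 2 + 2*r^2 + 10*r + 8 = 14*b + 2*r^2 + r*(14*b + 8) + 6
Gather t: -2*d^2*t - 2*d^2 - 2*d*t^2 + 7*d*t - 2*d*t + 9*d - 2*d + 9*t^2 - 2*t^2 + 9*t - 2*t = -2*d^2 + 7*d + t^2*(7 - 2*d) + t*(-2*d^2 + 5*d + 7)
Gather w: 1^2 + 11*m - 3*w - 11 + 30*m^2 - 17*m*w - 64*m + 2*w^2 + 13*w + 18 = 30*m^2 - 53*m + 2*w^2 + w*(10 - 17*m) + 8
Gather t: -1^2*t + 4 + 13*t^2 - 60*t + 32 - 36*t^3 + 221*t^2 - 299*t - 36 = -36*t^3 + 234*t^2 - 360*t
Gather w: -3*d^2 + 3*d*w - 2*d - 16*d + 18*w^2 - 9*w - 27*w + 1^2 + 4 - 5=-3*d^2 - 18*d + 18*w^2 + w*(3*d - 36)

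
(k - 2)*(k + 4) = k^2 + 2*k - 8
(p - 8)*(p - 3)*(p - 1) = p^3 - 12*p^2 + 35*p - 24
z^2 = z^2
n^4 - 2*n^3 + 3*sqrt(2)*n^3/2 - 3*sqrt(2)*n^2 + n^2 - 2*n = n*(n - 2)*(n + sqrt(2)/2)*(n + sqrt(2))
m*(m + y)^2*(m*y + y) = m^4*y + 2*m^3*y^2 + m^3*y + m^2*y^3 + 2*m^2*y^2 + m*y^3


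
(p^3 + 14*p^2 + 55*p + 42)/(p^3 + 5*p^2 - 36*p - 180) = (p^2 + 8*p + 7)/(p^2 - p - 30)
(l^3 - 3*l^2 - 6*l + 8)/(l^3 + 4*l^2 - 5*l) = (l^2 - 2*l - 8)/(l*(l + 5))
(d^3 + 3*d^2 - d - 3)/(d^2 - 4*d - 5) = (d^2 + 2*d - 3)/(d - 5)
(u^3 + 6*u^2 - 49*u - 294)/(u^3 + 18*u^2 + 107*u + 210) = (u - 7)/(u + 5)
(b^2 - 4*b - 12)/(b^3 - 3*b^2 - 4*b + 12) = (b - 6)/(b^2 - 5*b + 6)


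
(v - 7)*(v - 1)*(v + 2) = v^3 - 6*v^2 - 9*v + 14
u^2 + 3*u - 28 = (u - 4)*(u + 7)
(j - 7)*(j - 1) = j^2 - 8*j + 7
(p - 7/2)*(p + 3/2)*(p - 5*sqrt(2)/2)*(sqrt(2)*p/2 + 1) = sqrt(2)*p^4/2 - 3*p^3/2 - sqrt(2)*p^3 - 41*sqrt(2)*p^2/8 + 3*p^2 + 5*sqrt(2)*p + 63*p/8 + 105*sqrt(2)/8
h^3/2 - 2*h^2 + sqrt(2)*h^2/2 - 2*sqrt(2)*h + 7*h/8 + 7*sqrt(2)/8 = (h/2 + sqrt(2)/2)*(h - 7/2)*(h - 1/2)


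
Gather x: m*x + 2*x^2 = m*x + 2*x^2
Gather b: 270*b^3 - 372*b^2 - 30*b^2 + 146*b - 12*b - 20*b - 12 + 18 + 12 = 270*b^3 - 402*b^2 + 114*b + 18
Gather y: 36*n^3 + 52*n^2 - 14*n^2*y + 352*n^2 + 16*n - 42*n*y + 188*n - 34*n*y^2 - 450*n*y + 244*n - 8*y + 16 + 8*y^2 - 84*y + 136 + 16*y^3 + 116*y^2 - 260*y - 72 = 36*n^3 + 404*n^2 + 448*n + 16*y^3 + y^2*(124 - 34*n) + y*(-14*n^2 - 492*n - 352) + 80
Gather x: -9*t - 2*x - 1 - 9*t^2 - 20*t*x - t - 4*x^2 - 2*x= -9*t^2 - 10*t - 4*x^2 + x*(-20*t - 4) - 1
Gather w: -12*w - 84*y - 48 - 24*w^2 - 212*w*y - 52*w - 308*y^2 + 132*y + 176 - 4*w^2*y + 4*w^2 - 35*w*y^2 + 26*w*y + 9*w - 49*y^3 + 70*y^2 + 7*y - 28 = w^2*(-4*y - 20) + w*(-35*y^2 - 186*y - 55) - 49*y^3 - 238*y^2 + 55*y + 100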